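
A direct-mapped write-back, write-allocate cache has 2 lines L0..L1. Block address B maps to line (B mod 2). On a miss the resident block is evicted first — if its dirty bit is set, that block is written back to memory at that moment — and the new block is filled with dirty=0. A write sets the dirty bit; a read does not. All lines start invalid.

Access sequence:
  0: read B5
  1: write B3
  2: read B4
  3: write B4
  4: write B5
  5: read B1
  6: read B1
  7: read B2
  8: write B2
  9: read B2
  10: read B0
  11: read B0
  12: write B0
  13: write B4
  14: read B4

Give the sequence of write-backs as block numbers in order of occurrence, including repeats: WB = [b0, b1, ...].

WB = [3, 5, 4, 2, 0]

0: R B5 → L1 miss [-]
1: W B3 → L1 miss [D]
2: R B4 → L0 miss [-]
3: W B4 → L0 hit [D]
4: W B5 → L1 miss wb→B3 [D]
5: R B1 → L1 miss wb→B5 [-]
6: R B1 → L1 hit [-]
7: R B2 → L0 miss wb→B4 [-]
8: W B2 → L0 hit [D]
9: R B2 → L0 hit [D]
10: R B0 → L0 miss wb→B2 [-]
11: R B0 → L0 hit [-]
12: W B0 → L0 hit [D]
13: W B4 → L0 miss wb→B0 [D]
14: R B4 → L0 hit [D]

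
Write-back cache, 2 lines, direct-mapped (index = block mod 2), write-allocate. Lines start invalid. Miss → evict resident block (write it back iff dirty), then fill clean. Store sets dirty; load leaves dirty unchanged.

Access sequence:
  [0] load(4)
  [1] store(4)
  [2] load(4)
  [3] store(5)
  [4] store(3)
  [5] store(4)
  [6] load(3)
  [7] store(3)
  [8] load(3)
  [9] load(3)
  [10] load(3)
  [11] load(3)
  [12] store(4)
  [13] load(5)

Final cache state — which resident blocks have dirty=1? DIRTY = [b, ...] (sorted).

  0 | R B4 → L0 miss [-]
  1 | W B4 → L0 hit [D]
  2 | R B4 → L0 hit [D]
  3 | W B5 → L1 miss [D]
  4 | W B3 → L1 miss wb→B5 [D]
  5 | W B4 → L0 hit [D]
  6 | R B3 → L1 hit [D]
  7 | W B3 → L1 hit [D]
  8 | R B3 → L1 hit [D]
  9 | R B3 → L1 hit [D]
  10 | R B3 → L1 hit [D]
  11 | R B3 → L1 hit [D]
  12 | W B4 → L0 hit [D]
  13 | R B5 → L1 miss wb→B3 [-]

DIRTY = [4]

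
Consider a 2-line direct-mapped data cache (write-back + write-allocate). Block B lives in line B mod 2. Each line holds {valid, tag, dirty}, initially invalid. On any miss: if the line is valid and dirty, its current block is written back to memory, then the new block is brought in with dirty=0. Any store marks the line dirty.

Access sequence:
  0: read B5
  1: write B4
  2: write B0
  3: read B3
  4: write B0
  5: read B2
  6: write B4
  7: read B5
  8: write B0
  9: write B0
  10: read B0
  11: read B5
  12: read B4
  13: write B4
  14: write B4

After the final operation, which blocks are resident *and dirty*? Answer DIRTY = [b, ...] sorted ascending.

DIRTY = [4]

0: R B5 → L1 miss [-]
1: W B4 → L0 miss [D]
2: W B0 → L0 miss wb→B4 [D]
3: R B3 → L1 miss [-]
4: W B0 → L0 hit [D]
5: R B2 → L0 miss wb→B0 [-]
6: W B4 → L0 miss [D]
7: R B5 → L1 miss [-]
8: W B0 → L0 miss wb→B4 [D]
9: W B0 → L0 hit [D]
10: R B0 → L0 hit [D]
11: R B5 → L1 hit [-]
12: R B4 → L0 miss wb→B0 [-]
13: W B4 → L0 hit [D]
14: W B4 → L0 hit [D]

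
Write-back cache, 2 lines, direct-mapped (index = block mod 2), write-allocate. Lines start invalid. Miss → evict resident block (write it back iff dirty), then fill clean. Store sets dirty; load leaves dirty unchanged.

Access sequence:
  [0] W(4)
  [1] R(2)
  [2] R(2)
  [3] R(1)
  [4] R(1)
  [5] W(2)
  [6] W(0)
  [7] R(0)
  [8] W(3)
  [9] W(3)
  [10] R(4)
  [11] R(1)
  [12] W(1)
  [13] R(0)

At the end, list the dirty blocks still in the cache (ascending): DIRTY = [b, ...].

DIRTY = [1]

  0 | W B4 → L0 miss [D]
  1 | R B2 → L0 miss wb→B4 [-]
  2 | R B2 → L0 hit [-]
  3 | R B1 → L1 miss [-]
  4 | R B1 → L1 hit [-]
  5 | W B2 → L0 hit [D]
  6 | W B0 → L0 miss wb→B2 [D]
  7 | R B0 → L0 hit [D]
  8 | W B3 → L1 miss [D]
  9 | W B3 → L1 hit [D]
  10 | R B4 → L0 miss wb→B0 [-]
  11 | R B1 → L1 miss wb→B3 [-]
  12 | W B1 → L1 hit [D]
  13 | R B0 → L0 miss [-]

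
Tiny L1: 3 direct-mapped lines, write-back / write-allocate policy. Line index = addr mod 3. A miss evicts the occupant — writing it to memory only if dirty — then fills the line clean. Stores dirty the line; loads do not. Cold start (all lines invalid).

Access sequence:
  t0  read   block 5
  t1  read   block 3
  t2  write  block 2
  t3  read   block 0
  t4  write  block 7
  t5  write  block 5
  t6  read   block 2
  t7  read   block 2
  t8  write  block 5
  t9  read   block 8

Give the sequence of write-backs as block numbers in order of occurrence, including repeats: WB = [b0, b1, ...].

WB = [2, 5, 5]

0: R B5 → L2 miss [-]
1: R B3 → L0 miss [-]
2: W B2 → L2 miss [D]
3: R B0 → L0 miss [-]
4: W B7 → L1 miss [D]
5: W B5 → L2 miss wb→B2 [D]
6: R B2 → L2 miss wb→B5 [-]
7: R B2 → L2 hit [-]
8: W B5 → L2 miss [D]
9: R B8 → L2 miss wb→B5 [-]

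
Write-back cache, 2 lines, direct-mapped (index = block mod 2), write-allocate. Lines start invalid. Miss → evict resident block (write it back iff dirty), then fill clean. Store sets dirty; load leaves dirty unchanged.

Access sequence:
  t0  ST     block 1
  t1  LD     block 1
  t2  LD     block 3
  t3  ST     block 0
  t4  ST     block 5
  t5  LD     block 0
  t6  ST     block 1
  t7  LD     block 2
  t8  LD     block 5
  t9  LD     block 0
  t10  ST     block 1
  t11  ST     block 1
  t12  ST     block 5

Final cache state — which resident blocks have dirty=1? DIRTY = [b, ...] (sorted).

DIRTY = [5]

0: W B1 -> L1 miss  d=D]
1: R B1 -> L1 hit  d=D]
2: R B3 -> L1 miss wb->B1  d=-]
3: W B0 -> L0 miss  d=D]
4: W B5 -> L1 miss  d=D]
5: R B0 -> L0 hit  d=D]
6: W B1 -> L1 miss wb->B5  d=D]
7: R B2 -> L0 miss wb->B0  d=-]
8: R B5 -> L1 miss wb->B1  d=-]
9: R B0 -> L0 miss  d=-]
10: W B1 -> L1 miss  d=D]
11: W B1 -> L1 hit  d=D]
12: W B5 -> L1 miss wb->B1  d=D]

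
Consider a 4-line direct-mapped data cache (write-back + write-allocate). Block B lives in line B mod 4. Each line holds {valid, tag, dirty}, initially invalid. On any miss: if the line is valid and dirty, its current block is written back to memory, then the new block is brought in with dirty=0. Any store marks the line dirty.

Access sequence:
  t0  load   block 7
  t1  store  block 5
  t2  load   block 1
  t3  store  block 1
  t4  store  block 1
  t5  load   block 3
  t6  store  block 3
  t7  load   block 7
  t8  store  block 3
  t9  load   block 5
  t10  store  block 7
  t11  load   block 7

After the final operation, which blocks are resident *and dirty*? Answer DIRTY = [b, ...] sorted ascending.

DIRTY = [7]

0: R B7 → L3 miss [-]
1: W B5 → L1 miss [D]
2: R B1 → L1 miss wb→B5 [-]
3: W B1 → L1 hit [D]
4: W B1 → L1 hit [D]
5: R B3 → L3 miss [-]
6: W B3 → L3 hit [D]
7: R B7 → L3 miss wb→B3 [-]
8: W B3 → L3 miss [D]
9: R B5 → L1 miss wb→B1 [-]
10: W B7 → L3 miss wb→B3 [D]
11: R B7 → L3 hit [D]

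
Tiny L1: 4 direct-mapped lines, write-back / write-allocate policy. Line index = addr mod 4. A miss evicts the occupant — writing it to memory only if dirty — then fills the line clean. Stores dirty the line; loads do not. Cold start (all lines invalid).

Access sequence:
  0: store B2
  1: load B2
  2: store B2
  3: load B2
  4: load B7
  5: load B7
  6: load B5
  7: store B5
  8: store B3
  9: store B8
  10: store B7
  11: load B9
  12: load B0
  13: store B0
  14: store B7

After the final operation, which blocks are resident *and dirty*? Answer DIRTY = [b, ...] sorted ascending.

DIRTY = [0, 2, 7]

  0 | W B2 → L2 miss [D]
  1 | R B2 → L2 hit [D]
  2 | W B2 → L2 hit [D]
  3 | R B2 → L2 hit [D]
  4 | R B7 → L3 miss [-]
  5 | R B7 → L3 hit [-]
  6 | R B5 → L1 miss [-]
  7 | W B5 → L1 hit [D]
  8 | W B3 → L3 miss [D]
  9 | W B8 → L0 miss [D]
  10 | W B7 → L3 miss wb→B3 [D]
  11 | R B9 → L1 miss wb→B5 [-]
  12 | R B0 → L0 miss wb→B8 [-]
  13 | W B0 → L0 hit [D]
  14 | W B7 → L3 hit [D]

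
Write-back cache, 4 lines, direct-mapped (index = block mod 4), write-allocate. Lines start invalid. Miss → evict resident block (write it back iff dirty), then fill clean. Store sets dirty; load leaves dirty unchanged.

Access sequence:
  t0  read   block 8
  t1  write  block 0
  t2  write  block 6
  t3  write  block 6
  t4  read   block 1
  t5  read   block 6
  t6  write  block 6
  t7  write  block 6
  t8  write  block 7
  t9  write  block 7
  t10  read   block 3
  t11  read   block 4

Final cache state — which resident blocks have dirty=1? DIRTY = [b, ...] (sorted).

DIRTY = [6]

0: R B8 → L0 miss [-]
1: W B0 → L0 miss [D]
2: W B6 → L2 miss [D]
3: W B6 → L2 hit [D]
4: R B1 → L1 miss [-]
5: R B6 → L2 hit [D]
6: W B6 → L2 hit [D]
7: W B6 → L2 hit [D]
8: W B7 → L3 miss [D]
9: W B7 → L3 hit [D]
10: R B3 → L3 miss wb→B7 [-]
11: R B4 → L0 miss wb→B0 [-]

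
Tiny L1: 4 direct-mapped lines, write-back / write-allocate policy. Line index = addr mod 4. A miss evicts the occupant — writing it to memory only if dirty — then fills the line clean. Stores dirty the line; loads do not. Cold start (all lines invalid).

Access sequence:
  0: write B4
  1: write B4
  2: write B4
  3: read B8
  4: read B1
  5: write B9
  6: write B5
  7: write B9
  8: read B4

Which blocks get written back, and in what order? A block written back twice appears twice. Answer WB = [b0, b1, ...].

WB = [4, 9, 5]

0: W B4 -> L0 miss  d=D]
1: W B4 -> L0 hit  d=D]
2: W B4 -> L0 hit  d=D]
3: R B8 -> L0 miss wb->B4  d=-]
4: R B1 -> L1 miss  d=-]
5: W B9 -> L1 miss  d=D]
6: W B5 -> L1 miss wb->B9  d=D]
7: W B9 -> L1 miss wb->B5  d=D]
8: R B4 -> L0 miss  d=-]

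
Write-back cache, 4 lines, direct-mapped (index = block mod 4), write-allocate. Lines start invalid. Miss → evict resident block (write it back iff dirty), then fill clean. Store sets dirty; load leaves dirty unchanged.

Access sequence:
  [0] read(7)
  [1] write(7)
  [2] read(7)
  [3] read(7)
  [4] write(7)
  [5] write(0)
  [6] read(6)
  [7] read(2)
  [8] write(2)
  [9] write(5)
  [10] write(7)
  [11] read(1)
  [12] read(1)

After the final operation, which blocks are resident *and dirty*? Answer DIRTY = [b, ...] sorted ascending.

DIRTY = [0, 2, 7]

  0 | R B7 → L3 miss [-]
  1 | W B7 → L3 hit [D]
  2 | R B7 → L3 hit [D]
  3 | R B7 → L3 hit [D]
  4 | W B7 → L3 hit [D]
  5 | W B0 → L0 miss [D]
  6 | R B6 → L2 miss [-]
  7 | R B2 → L2 miss [-]
  8 | W B2 → L2 hit [D]
  9 | W B5 → L1 miss [D]
  10 | W B7 → L3 hit [D]
  11 | R B1 → L1 miss wb→B5 [-]
  12 | R B1 → L1 hit [-]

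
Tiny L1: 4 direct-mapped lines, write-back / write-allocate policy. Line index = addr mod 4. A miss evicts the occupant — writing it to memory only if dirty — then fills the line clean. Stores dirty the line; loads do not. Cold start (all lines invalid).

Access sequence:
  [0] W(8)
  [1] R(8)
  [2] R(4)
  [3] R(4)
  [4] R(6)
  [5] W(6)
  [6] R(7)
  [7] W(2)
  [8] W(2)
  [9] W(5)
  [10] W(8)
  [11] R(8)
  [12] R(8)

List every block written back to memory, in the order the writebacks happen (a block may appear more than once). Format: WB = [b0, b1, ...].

WB = [8, 6]

0: W B8 → L0 miss [D]
1: R B8 → L0 hit [D]
2: R B4 → L0 miss wb→B8 [-]
3: R B4 → L0 hit [-]
4: R B6 → L2 miss [-]
5: W B6 → L2 hit [D]
6: R B7 → L3 miss [-]
7: W B2 → L2 miss wb→B6 [D]
8: W B2 → L2 hit [D]
9: W B5 → L1 miss [D]
10: W B8 → L0 miss [D]
11: R B8 → L0 hit [D]
12: R B8 → L0 hit [D]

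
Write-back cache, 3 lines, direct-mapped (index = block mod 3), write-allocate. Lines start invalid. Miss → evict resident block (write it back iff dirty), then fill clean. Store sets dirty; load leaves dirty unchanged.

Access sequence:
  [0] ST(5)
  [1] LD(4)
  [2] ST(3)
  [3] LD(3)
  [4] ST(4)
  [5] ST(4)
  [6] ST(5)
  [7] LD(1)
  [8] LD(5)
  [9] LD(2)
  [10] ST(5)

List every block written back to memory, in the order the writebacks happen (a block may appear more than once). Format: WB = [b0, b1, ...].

WB = [4, 5]

0: W B5 → L2 miss [D]
1: R B4 → L1 miss [-]
2: W B3 → L0 miss [D]
3: R B3 → L0 hit [D]
4: W B4 → L1 hit [D]
5: W B4 → L1 hit [D]
6: W B5 → L2 hit [D]
7: R B1 → L1 miss wb→B4 [-]
8: R B5 → L2 hit [D]
9: R B2 → L2 miss wb→B5 [-]
10: W B5 → L2 miss [D]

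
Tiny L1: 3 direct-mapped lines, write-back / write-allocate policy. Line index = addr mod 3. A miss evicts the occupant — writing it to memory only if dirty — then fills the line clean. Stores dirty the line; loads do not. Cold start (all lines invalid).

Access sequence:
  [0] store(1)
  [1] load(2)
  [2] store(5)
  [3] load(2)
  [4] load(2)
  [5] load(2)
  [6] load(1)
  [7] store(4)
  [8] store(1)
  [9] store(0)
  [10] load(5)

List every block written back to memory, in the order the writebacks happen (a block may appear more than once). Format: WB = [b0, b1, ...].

WB = [5, 1, 4]

  0 | W B1 → L1 miss [D]
  1 | R B2 → L2 miss [-]
  2 | W B5 → L2 miss [D]
  3 | R B2 → L2 miss wb→B5 [-]
  4 | R B2 → L2 hit [-]
  5 | R B2 → L2 hit [-]
  6 | R B1 → L1 hit [D]
  7 | W B4 → L1 miss wb→B1 [D]
  8 | W B1 → L1 miss wb→B4 [D]
  9 | W B0 → L0 miss [D]
  10 | R B5 → L2 miss [-]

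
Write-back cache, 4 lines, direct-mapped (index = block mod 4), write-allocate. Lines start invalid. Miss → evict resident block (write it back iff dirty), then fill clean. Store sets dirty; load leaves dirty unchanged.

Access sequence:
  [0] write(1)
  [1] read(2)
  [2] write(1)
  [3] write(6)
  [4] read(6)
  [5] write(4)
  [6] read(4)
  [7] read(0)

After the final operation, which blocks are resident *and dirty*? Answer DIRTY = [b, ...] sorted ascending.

DIRTY = [1, 6]

0: W B1 → L1 miss [D]
1: R B2 → L2 miss [-]
2: W B1 → L1 hit [D]
3: W B6 → L2 miss [D]
4: R B6 → L2 hit [D]
5: W B4 → L0 miss [D]
6: R B4 → L0 hit [D]
7: R B0 → L0 miss wb→B4 [-]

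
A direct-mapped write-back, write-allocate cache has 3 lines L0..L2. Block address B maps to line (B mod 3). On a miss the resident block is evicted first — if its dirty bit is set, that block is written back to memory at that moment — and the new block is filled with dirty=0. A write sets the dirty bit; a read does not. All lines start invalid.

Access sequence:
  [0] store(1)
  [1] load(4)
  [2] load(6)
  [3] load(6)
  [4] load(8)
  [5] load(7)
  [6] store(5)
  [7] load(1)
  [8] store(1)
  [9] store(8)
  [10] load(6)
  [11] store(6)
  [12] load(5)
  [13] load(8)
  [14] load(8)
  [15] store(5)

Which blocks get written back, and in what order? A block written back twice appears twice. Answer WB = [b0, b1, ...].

0: W B1 → L1 miss [D]
1: R B4 → L1 miss wb→B1 [-]
2: R B6 → L0 miss [-]
3: R B6 → L0 hit [-]
4: R B8 → L2 miss [-]
5: R B7 → L1 miss [-]
6: W B5 → L2 miss [D]
7: R B1 → L1 miss [-]
8: W B1 → L1 hit [D]
9: W B8 → L2 miss wb→B5 [D]
10: R B6 → L0 hit [-]
11: W B6 → L0 hit [D]
12: R B5 → L2 miss wb→B8 [-]
13: R B8 → L2 miss [-]
14: R B8 → L2 hit [-]
15: W B5 → L2 miss [D]

WB = [1, 5, 8]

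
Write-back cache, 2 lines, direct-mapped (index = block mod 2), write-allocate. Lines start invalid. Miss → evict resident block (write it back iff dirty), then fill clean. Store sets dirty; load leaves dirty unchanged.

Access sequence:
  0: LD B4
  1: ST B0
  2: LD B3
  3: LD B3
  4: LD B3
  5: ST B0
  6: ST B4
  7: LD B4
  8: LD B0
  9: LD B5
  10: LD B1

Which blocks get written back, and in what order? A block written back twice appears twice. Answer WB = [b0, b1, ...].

WB = [0, 4]

0: R B4 → L0 miss [-]
1: W B0 → L0 miss [D]
2: R B3 → L1 miss [-]
3: R B3 → L1 hit [-]
4: R B3 → L1 hit [-]
5: W B0 → L0 hit [D]
6: W B4 → L0 miss wb→B0 [D]
7: R B4 → L0 hit [D]
8: R B0 → L0 miss wb→B4 [-]
9: R B5 → L1 miss [-]
10: R B1 → L1 miss [-]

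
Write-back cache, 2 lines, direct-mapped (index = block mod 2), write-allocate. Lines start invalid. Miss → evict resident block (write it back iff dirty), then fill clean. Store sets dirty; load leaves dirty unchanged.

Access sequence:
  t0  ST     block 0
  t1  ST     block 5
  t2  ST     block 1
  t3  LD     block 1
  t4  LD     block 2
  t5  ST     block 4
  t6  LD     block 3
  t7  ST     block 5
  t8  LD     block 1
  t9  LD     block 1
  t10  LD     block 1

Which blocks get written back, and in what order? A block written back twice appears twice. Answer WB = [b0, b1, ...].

0: W B0 → L0 miss [D]
1: W B5 → L1 miss [D]
2: W B1 → L1 miss wb→B5 [D]
3: R B1 → L1 hit [D]
4: R B2 → L0 miss wb→B0 [-]
5: W B4 → L0 miss [D]
6: R B3 → L1 miss wb→B1 [-]
7: W B5 → L1 miss [D]
8: R B1 → L1 miss wb→B5 [-]
9: R B1 → L1 hit [-]
10: R B1 → L1 hit [-]

WB = [5, 0, 1, 5]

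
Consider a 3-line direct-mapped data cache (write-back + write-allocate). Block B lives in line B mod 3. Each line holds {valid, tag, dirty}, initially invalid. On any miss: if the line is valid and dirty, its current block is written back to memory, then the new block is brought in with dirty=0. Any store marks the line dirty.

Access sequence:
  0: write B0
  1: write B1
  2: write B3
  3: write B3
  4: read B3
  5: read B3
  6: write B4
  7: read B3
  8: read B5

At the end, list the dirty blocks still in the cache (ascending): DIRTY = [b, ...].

0: W B0 -> L0 miss  d=D]
1: W B1 -> L1 miss  d=D]
2: W B3 -> L0 miss wb->B0  d=D]
3: W B3 -> L0 hit  d=D]
4: R B3 -> L0 hit  d=D]
5: R B3 -> L0 hit  d=D]
6: W B4 -> L1 miss wb->B1  d=D]
7: R B3 -> L0 hit  d=D]
8: R B5 -> L2 miss  d=-]

DIRTY = [3, 4]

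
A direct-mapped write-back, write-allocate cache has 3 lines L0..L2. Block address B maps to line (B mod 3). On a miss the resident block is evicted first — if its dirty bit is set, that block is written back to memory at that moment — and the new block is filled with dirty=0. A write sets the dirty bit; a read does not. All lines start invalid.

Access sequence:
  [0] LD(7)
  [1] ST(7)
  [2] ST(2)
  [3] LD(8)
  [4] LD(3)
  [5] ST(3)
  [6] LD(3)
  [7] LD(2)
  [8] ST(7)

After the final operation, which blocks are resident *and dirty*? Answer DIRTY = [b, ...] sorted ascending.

0: R B7 → L1 miss [-]
1: W B7 → L1 hit [D]
2: W B2 → L2 miss [D]
3: R B8 → L2 miss wb→B2 [-]
4: R B3 → L0 miss [-]
5: W B3 → L0 hit [D]
6: R B3 → L0 hit [D]
7: R B2 → L2 miss [-]
8: W B7 → L1 hit [D]

DIRTY = [3, 7]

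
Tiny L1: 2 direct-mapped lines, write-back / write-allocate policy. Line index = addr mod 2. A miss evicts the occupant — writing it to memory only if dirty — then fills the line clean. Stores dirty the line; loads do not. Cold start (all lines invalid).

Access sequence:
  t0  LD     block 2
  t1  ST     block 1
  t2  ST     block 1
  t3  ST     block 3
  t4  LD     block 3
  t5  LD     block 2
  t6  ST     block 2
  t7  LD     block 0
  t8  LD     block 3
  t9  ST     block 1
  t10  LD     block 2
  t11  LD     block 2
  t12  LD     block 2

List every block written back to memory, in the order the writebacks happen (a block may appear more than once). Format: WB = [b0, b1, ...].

0: R B2 → L0 miss [-]
1: W B1 → L1 miss [D]
2: W B1 → L1 hit [D]
3: W B3 → L1 miss wb→B1 [D]
4: R B3 → L1 hit [D]
5: R B2 → L0 hit [-]
6: W B2 → L0 hit [D]
7: R B0 → L0 miss wb→B2 [-]
8: R B3 → L1 hit [D]
9: W B1 → L1 miss wb→B3 [D]
10: R B2 → L0 miss [-]
11: R B2 → L0 hit [-]
12: R B2 → L0 hit [-]

WB = [1, 2, 3]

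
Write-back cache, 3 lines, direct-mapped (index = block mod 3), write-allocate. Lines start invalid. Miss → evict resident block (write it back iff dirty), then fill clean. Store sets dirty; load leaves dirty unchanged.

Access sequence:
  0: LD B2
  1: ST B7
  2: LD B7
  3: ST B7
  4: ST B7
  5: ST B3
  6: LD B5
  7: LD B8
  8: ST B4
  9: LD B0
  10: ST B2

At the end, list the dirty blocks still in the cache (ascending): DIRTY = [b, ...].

DIRTY = [2, 4]

0: R B2 -> L2 miss  d=-]
1: W B7 -> L1 miss  d=D]
2: R B7 -> L1 hit  d=D]
3: W B7 -> L1 hit  d=D]
4: W B7 -> L1 hit  d=D]
5: W B3 -> L0 miss  d=D]
6: R B5 -> L2 miss  d=-]
7: R B8 -> L2 miss  d=-]
8: W B4 -> L1 miss wb->B7  d=D]
9: R B0 -> L0 miss wb->B3  d=-]
10: W B2 -> L2 miss  d=D]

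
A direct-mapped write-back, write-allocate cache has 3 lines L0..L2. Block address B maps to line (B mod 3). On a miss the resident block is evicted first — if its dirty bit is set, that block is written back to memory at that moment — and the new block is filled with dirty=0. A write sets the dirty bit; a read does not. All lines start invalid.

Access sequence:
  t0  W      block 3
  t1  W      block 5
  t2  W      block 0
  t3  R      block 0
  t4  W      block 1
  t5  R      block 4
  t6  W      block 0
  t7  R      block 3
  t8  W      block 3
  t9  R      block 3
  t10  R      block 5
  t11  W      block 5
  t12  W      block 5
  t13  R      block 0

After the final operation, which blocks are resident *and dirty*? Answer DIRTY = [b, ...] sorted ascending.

  0 | W B3 → L0 miss [D]
  1 | W B5 → L2 miss [D]
  2 | W B0 → L0 miss wb→B3 [D]
  3 | R B0 → L0 hit [D]
  4 | W B1 → L1 miss [D]
  5 | R B4 → L1 miss wb→B1 [-]
  6 | W B0 → L0 hit [D]
  7 | R B3 → L0 miss wb→B0 [-]
  8 | W B3 → L0 hit [D]
  9 | R B3 → L0 hit [D]
  10 | R B5 → L2 hit [D]
  11 | W B5 → L2 hit [D]
  12 | W B5 → L2 hit [D]
  13 | R B0 → L0 miss wb→B3 [-]

DIRTY = [5]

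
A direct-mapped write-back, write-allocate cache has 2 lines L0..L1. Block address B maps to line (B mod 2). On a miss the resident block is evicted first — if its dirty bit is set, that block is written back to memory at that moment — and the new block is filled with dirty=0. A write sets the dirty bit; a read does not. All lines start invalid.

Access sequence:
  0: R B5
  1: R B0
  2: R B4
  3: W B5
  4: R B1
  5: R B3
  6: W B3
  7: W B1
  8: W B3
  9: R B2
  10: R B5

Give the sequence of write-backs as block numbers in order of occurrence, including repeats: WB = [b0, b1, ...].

WB = [5, 3, 1, 3]

  0 | R B5 → L1 miss [-]
  1 | R B0 → L0 miss [-]
  2 | R B4 → L0 miss [-]
  3 | W B5 → L1 hit [D]
  4 | R B1 → L1 miss wb→B5 [-]
  5 | R B3 → L1 miss [-]
  6 | W B3 → L1 hit [D]
  7 | W B1 → L1 miss wb→B3 [D]
  8 | W B3 → L1 miss wb→B1 [D]
  9 | R B2 → L0 miss [-]
  10 | R B5 → L1 miss wb→B3 [-]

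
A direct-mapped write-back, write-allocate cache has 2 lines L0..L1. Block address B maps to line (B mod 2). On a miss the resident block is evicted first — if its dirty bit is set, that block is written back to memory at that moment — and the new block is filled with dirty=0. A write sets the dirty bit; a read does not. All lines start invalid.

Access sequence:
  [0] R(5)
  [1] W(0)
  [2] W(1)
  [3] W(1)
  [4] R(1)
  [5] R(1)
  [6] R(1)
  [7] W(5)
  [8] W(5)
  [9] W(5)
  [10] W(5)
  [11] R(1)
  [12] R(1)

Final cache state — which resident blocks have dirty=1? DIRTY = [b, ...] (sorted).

DIRTY = [0]

0: R B5 -> L1 miss  d=-]
1: W B0 -> L0 miss  d=D]
2: W B1 -> L1 miss  d=D]
3: W B1 -> L1 hit  d=D]
4: R B1 -> L1 hit  d=D]
5: R B1 -> L1 hit  d=D]
6: R B1 -> L1 hit  d=D]
7: W B5 -> L1 miss wb->B1  d=D]
8: W B5 -> L1 hit  d=D]
9: W B5 -> L1 hit  d=D]
10: W B5 -> L1 hit  d=D]
11: R B1 -> L1 miss wb->B5  d=-]
12: R B1 -> L1 hit  d=-]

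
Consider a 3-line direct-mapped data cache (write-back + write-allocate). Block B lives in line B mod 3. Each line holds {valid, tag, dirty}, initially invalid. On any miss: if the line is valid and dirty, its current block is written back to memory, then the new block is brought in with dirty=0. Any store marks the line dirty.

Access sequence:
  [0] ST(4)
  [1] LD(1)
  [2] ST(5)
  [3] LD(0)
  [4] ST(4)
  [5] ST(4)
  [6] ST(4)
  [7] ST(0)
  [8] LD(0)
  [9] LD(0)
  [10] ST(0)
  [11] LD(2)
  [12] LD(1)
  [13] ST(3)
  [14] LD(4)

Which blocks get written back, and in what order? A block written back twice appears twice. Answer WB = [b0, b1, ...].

WB = [4, 5, 4, 0]

0: W B4 -> L1 miss  d=D]
1: R B1 -> L1 miss wb->B4  d=-]
2: W B5 -> L2 miss  d=D]
3: R B0 -> L0 miss  d=-]
4: W B4 -> L1 miss  d=D]
5: W B4 -> L1 hit  d=D]
6: W B4 -> L1 hit  d=D]
7: W B0 -> L0 hit  d=D]
8: R B0 -> L0 hit  d=D]
9: R B0 -> L0 hit  d=D]
10: W B0 -> L0 hit  d=D]
11: R B2 -> L2 miss wb->B5  d=-]
12: R B1 -> L1 miss wb->B4  d=-]
13: W B3 -> L0 miss wb->B0  d=D]
14: R B4 -> L1 miss  d=-]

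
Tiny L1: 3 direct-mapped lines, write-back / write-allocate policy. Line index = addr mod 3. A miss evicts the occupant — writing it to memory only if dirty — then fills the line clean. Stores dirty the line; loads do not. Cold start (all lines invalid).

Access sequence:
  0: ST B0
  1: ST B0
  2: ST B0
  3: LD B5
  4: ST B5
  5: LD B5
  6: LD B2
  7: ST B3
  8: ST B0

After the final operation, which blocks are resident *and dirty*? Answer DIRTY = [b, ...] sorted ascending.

DIRTY = [0]

0: W B0 → L0 miss [D]
1: W B0 → L0 hit [D]
2: W B0 → L0 hit [D]
3: R B5 → L2 miss [-]
4: W B5 → L2 hit [D]
5: R B5 → L2 hit [D]
6: R B2 → L2 miss wb→B5 [-]
7: W B3 → L0 miss wb→B0 [D]
8: W B0 → L0 miss wb→B3 [D]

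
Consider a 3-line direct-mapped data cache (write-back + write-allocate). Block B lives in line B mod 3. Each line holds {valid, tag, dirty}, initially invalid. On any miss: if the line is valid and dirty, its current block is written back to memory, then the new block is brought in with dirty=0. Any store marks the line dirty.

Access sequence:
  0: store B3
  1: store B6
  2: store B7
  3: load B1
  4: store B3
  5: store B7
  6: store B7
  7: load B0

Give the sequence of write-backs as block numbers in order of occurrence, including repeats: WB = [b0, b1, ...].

WB = [3, 7, 6, 3]

0: W B3 -> L0 miss  d=D]
1: W B6 -> L0 miss wb->B3  d=D]
2: W B7 -> L1 miss  d=D]
3: R B1 -> L1 miss wb->B7  d=-]
4: W B3 -> L0 miss wb->B6  d=D]
5: W B7 -> L1 miss  d=D]
6: W B7 -> L1 hit  d=D]
7: R B0 -> L0 miss wb->B3  d=-]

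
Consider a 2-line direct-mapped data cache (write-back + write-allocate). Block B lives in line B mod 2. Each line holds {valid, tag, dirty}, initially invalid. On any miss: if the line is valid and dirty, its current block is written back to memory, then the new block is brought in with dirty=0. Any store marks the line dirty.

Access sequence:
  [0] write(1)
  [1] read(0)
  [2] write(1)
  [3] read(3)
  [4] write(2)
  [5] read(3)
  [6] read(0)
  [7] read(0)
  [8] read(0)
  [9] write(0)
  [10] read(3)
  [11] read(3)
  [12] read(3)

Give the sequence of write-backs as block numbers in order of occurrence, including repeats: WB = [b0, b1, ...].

WB = [1, 2]

  0 | W B1 → L1 miss [D]
  1 | R B0 → L0 miss [-]
  2 | W B1 → L1 hit [D]
  3 | R B3 → L1 miss wb→B1 [-]
  4 | W B2 → L0 miss [D]
  5 | R B3 → L1 hit [-]
  6 | R B0 → L0 miss wb→B2 [-]
  7 | R B0 → L0 hit [-]
  8 | R B0 → L0 hit [-]
  9 | W B0 → L0 hit [D]
  10 | R B3 → L1 hit [-]
  11 | R B3 → L1 hit [-]
  12 | R B3 → L1 hit [-]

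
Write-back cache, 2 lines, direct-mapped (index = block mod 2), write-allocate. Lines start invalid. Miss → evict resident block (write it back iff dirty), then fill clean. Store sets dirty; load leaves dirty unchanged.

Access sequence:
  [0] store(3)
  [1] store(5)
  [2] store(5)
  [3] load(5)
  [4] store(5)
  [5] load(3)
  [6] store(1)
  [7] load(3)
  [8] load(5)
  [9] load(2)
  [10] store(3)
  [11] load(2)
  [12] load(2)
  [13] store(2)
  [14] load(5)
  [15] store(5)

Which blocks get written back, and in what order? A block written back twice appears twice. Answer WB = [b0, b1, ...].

0: W B3 → L1 miss [D]
1: W B5 → L1 miss wb→B3 [D]
2: W B5 → L1 hit [D]
3: R B5 → L1 hit [D]
4: W B5 → L1 hit [D]
5: R B3 → L1 miss wb→B5 [-]
6: W B1 → L1 miss [D]
7: R B3 → L1 miss wb→B1 [-]
8: R B5 → L1 miss [-]
9: R B2 → L0 miss [-]
10: W B3 → L1 miss [D]
11: R B2 → L0 hit [-]
12: R B2 → L0 hit [-]
13: W B2 → L0 hit [D]
14: R B5 → L1 miss wb→B3 [-]
15: W B5 → L1 hit [D]

WB = [3, 5, 1, 3]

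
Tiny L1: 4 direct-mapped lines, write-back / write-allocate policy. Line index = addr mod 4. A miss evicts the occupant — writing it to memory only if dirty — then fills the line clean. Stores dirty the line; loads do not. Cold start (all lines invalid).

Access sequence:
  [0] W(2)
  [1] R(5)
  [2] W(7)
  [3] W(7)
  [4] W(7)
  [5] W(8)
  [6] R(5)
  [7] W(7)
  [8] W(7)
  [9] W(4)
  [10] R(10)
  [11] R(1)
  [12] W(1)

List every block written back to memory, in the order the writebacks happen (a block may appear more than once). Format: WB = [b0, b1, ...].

0: W B2 -> L2 miss  d=D]
1: R B5 -> L1 miss  d=-]
2: W B7 -> L3 miss  d=D]
3: W B7 -> L3 hit  d=D]
4: W B7 -> L3 hit  d=D]
5: W B8 -> L0 miss  d=D]
6: R B5 -> L1 hit  d=-]
7: W B7 -> L3 hit  d=D]
8: W B7 -> L3 hit  d=D]
9: W B4 -> L0 miss wb->B8  d=D]
10: R B10 -> L2 miss wb->B2  d=-]
11: R B1 -> L1 miss  d=-]
12: W B1 -> L1 hit  d=D]

WB = [8, 2]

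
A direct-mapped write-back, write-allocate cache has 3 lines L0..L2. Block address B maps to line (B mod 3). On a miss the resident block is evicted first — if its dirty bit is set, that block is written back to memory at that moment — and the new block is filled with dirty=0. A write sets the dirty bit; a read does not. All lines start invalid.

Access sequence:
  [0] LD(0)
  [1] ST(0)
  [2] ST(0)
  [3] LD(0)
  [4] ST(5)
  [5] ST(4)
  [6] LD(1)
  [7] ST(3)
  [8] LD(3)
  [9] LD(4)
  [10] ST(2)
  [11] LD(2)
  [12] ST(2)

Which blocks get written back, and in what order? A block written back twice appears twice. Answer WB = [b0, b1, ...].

WB = [4, 0, 5]

0: R B0 -> L0 miss  d=-]
1: W B0 -> L0 hit  d=D]
2: W B0 -> L0 hit  d=D]
3: R B0 -> L0 hit  d=D]
4: W B5 -> L2 miss  d=D]
5: W B4 -> L1 miss  d=D]
6: R B1 -> L1 miss wb->B4  d=-]
7: W B3 -> L0 miss wb->B0  d=D]
8: R B3 -> L0 hit  d=D]
9: R B4 -> L1 miss  d=-]
10: W B2 -> L2 miss wb->B5  d=D]
11: R B2 -> L2 hit  d=D]
12: W B2 -> L2 hit  d=D]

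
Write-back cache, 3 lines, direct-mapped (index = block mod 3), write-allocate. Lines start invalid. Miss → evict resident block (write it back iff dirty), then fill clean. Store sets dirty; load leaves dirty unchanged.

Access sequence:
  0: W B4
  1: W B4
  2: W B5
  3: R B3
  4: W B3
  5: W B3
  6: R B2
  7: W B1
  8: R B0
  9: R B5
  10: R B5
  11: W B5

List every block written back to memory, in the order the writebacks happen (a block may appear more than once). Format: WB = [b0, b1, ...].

WB = [5, 4, 3]

0: W B4 → L1 miss [D]
1: W B4 → L1 hit [D]
2: W B5 → L2 miss [D]
3: R B3 → L0 miss [-]
4: W B3 → L0 hit [D]
5: W B3 → L0 hit [D]
6: R B2 → L2 miss wb→B5 [-]
7: W B1 → L1 miss wb→B4 [D]
8: R B0 → L0 miss wb→B3 [-]
9: R B5 → L2 miss [-]
10: R B5 → L2 hit [-]
11: W B5 → L2 hit [D]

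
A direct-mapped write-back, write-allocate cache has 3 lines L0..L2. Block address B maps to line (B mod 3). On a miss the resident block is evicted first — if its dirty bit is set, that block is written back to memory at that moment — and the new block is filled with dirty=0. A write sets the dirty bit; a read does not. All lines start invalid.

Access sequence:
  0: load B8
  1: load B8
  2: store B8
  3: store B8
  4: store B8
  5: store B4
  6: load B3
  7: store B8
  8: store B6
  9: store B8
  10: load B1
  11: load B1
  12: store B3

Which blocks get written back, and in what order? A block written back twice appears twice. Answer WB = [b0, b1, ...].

WB = [4, 6]

  0 | R B8 → L2 miss [-]
  1 | R B8 → L2 hit [-]
  2 | W B8 → L2 hit [D]
  3 | W B8 → L2 hit [D]
  4 | W B8 → L2 hit [D]
  5 | W B4 → L1 miss [D]
  6 | R B3 → L0 miss [-]
  7 | W B8 → L2 hit [D]
  8 | W B6 → L0 miss [D]
  9 | W B8 → L2 hit [D]
  10 | R B1 → L1 miss wb→B4 [-]
  11 | R B1 → L1 hit [-]
  12 | W B3 → L0 miss wb→B6 [D]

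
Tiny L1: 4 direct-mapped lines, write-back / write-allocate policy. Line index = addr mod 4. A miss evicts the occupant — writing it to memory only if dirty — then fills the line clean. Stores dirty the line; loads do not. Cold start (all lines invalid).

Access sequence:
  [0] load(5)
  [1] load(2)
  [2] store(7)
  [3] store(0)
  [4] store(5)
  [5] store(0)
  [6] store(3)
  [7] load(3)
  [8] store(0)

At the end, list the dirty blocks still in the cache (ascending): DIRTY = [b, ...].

DIRTY = [0, 3, 5]

0: R B5 -> L1 miss  d=-]
1: R B2 -> L2 miss  d=-]
2: W B7 -> L3 miss  d=D]
3: W B0 -> L0 miss  d=D]
4: W B5 -> L1 hit  d=D]
5: W B0 -> L0 hit  d=D]
6: W B3 -> L3 miss wb->B7  d=D]
7: R B3 -> L3 hit  d=D]
8: W B0 -> L0 hit  d=D]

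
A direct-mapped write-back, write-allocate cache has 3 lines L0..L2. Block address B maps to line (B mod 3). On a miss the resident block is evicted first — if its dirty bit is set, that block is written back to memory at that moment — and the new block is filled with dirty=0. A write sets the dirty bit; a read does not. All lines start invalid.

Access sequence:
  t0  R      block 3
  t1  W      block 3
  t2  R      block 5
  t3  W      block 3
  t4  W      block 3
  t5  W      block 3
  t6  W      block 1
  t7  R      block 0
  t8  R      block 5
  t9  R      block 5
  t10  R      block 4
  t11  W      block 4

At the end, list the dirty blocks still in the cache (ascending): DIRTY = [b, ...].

DIRTY = [4]

  0 | R B3 → L0 miss [-]
  1 | W B3 → L0 hit [D]
  2 | R B5 → L2 miss [-]
  3 | W B3 → L0 hit [D]
  4 | W B3 → L0 hit [D]
  5 | W B3 → L0 hit [D]
  6 | W B1 → L1 miss [D]
  7 | R B0 → L0 miss wb→B3 [-]
  8 | R B5 → L2 hit [-]
  9 | R B5 → L2 hit [-]
  10 | R B4 → L1 miss wb→B1 [-]
  11 | W B4 → L1 hit [D]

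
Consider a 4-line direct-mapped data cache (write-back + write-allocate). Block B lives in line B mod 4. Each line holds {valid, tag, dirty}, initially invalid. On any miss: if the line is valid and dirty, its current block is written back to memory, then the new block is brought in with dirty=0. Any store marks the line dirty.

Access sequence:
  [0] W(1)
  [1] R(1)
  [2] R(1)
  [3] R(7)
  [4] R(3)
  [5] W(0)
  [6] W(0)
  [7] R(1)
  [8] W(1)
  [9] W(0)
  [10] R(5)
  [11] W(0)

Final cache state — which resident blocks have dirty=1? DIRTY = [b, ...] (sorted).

  0 | W B1 → L1 miss [D]
  1 | R B1 → L1 hit [D]
  2 | R B1 → L1 hit [D]
  3 | R B7 → L3 miss [-]
  4 | R B3 → L3 miss [-]
  5 | W B0 → L0 miss [D]
  6 | W B0 → L0 hit [D]
  7 | R B1 → L1 hit [D]
  8 | W B1 → L1 hit [D]
  9 | W B0 → L0 hit [D]
  10 | R B5 → L1 miss wb→B1 [-]
  11 | W B0 → L0 hit [D]

DIRTY = [0]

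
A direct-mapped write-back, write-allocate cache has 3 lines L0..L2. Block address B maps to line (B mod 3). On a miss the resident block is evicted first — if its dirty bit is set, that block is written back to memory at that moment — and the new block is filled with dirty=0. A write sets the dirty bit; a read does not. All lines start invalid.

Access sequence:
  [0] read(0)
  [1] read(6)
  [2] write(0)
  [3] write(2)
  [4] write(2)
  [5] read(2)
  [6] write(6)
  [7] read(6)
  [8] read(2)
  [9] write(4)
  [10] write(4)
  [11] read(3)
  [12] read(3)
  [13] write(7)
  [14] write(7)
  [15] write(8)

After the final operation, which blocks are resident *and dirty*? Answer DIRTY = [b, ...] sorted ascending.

0: R B0 → L0 miss [-]
1: R B6 → L0 miss [-]
2: W B0 → L0 miss [D]
3: W B2 → L2 miss [D]
4: W B2 → L2 hit [D]
5: R B2 → L2 hit [D]
6: W B6 → L0 miss wb→B0 [D]
7: R B6 → L0 hit [D]
8: R B2 → L2 hit [D]
9: W B4 → L1 miss [D]
10: W B4 → L1 hit [D]
11: R B3 → L0 miss wb→B6 [-]
12: R B3 → L0 hit [-]
13: W B7 → L1 miss wb→B4 [D]
14: W B7 → L1 hit [D]
15: W B8 → L2 miss wb→B2 [D]

DIRTY = [7, 8]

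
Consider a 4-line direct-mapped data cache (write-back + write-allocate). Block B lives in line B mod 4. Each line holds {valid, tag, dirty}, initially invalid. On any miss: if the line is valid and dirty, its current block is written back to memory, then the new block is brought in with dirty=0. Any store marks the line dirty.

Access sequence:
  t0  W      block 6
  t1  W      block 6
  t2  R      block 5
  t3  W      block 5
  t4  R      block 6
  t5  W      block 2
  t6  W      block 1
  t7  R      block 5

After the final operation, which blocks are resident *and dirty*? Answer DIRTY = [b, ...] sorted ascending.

  0 | W B6 → L2 miss [D]
  1 | W B6 → L2 hit [D]
  2 | R B5 → L1 miss [-]
  3 | W B5 → L1 hit [D]
  4 | R B6 → L2 hit [D]
  5 | W B2 → L2 miss wb→B6 [D]
  6 | W B1 → L1 miss wb→B5 [D]
  7 | R B5 → L1 miss wb→B1 [-]

DIRTY = [2]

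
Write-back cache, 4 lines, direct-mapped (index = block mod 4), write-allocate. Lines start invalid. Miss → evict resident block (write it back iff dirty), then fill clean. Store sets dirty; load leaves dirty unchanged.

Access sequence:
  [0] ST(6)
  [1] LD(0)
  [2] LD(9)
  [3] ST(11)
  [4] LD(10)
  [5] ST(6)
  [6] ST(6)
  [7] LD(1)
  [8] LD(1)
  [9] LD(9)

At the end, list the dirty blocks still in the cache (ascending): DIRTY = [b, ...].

DIRTY = [6, 11]

  0 | W B6 → L2 miss [D]
  1 | R B0 → L0 miss [-]
  2 | R B9 → L1 miss [-]
  3 | W B11 → L3 miss [D]
  4 | R B10 → L2 miss wb→B6 [-]
  5 | W B6 → L2 miss [D]
  6 | W B6 → L2 hit [D]
  7 | R B1 → L1 miss [-]
  8 | R B1 → L1 hit [-]
  9 | R B9 → L1 miss [-]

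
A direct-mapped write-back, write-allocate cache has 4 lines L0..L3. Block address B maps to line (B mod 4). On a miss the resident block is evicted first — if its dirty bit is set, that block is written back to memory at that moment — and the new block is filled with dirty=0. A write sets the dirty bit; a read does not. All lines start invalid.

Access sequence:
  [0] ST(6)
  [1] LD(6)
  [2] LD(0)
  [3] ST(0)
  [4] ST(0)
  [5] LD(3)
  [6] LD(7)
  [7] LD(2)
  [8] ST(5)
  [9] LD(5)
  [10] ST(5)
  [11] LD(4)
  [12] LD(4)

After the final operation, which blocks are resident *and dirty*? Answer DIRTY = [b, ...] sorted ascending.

0: W B6 -> L2 miss  d=D]
1: R B6 -> L2 hit  d=D]
2: R B0 -> L0 miss  d=-]
3: W B0 -> L0 hit  d=D]
4: W B0 -> L0 hit  d=D]
5: R B3 -> L3 miss  d=-]
6: R B7 -> L3 miss  d=-]
7: R B2 -> L2 miss wb->B6  d=-]
8: W B5 -> L1 miss  d=D]
9: R B5 -> L1 hit  d=D]
10: W B5 -> L1 hit  d=D]
11: R B4 -> L0 miss wb->B0  d=-]
12: R B4 -> L0 hit  d=-]

DIRTY = [5]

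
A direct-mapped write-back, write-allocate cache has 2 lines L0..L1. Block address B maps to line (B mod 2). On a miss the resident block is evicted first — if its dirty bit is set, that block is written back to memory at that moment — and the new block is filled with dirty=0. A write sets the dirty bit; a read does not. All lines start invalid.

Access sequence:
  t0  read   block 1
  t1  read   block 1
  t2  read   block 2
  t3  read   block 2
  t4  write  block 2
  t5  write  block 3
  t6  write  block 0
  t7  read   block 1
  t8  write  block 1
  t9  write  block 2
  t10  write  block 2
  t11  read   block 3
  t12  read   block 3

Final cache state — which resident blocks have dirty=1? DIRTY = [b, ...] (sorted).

0: R B1 → L1 miss [-]
1: R B1 → L1 hit [-]
2: R B2 → L0 miss [-]
3: R B2 → L0 hit [-]
4: W B2 → L0 hit [D]
5: W B3 → L1 miss [D]
6: W B0 → L0 miss wb→B2 [D]
7: R B1 → L1 miss wb→B3 [-]
8: W B1 → L1 hit [D]
9: W B2 → L0 miss wb→B0 [D]
10: W B2 → L0 hit [D]
11: R B3 → L1 miss wb→B1 [-]
12: R B3 → L1 hit [-]

DIRTY = [2]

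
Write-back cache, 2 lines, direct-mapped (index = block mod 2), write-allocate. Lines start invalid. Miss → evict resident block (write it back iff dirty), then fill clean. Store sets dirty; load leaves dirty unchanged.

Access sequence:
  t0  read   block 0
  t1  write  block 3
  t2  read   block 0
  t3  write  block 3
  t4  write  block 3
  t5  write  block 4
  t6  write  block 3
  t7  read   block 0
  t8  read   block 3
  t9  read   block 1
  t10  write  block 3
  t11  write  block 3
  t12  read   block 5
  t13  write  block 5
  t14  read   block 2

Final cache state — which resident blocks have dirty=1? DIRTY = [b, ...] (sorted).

0: R B0 -> L0 miss  d=-]
1: W B3 -> L1 miss  d=D]
2: R B0 -> L0 hit  d=-]
3: W B3 -> L1 hit  d=D]
4: W B3 -> L1 hit  d=D]
5: W B4 -> L0 miss  d=D]
6: W B3 -> L1 hit  d=D]
7: R B0 -> L0 miss wb->B4  d=-]
8: R B3 -> L1 hit  d=D]
9: R B1 -> L1 miss wb->B3  d=-]
10: W B3 -> L1 miss  d=D]
11: W B3 -> L1 hit  d=D]
12: R B5 -> L1 miss wb->B3  d=-]
13: W B5 -> L1 hit  d=D]
14: R B2 -> L0 miss  d=-]

DIRTY = [5]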